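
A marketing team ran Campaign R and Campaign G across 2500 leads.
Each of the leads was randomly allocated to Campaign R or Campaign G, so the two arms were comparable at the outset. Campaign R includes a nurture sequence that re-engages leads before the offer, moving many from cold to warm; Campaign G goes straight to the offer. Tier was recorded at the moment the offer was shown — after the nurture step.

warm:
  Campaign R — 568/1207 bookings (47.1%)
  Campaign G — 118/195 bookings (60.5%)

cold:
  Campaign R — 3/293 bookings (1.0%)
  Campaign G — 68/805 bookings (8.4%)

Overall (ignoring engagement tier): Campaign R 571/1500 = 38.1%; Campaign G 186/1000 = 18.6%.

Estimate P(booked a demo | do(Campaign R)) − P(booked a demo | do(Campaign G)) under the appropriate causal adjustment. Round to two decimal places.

Campaign G is higher inside every engagement tier stratum but Campaign R is higher in aggregate. Whether to stratify depends on how engagement tier relates to the campaign.
Engagement tier here is a post-treatment variable shaped by the campaign; conditioning on it would introduce bias rather than remove it. The overall comparison is the causal one.
The causal difference is the pooled difference: 0.381 − 0.186 = +0.195.

+0.19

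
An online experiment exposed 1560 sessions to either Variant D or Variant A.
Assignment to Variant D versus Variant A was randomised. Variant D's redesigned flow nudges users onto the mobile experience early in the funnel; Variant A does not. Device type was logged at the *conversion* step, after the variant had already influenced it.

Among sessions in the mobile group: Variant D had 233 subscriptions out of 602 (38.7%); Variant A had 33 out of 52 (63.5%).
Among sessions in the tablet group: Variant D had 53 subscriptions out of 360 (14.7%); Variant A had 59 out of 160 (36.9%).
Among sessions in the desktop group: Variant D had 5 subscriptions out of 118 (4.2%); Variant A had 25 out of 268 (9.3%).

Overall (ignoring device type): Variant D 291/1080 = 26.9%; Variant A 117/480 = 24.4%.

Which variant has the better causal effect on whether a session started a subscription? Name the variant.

Because the variant influences device type, device type is a post-treatment mediator, not a confounder. Stratifying on it would bias the estimate; the causal effect is the crude pooled difference.
Pooled: Variant D 26.9% vs Variant A 24.4%; Variant D is higher overall.

Variant D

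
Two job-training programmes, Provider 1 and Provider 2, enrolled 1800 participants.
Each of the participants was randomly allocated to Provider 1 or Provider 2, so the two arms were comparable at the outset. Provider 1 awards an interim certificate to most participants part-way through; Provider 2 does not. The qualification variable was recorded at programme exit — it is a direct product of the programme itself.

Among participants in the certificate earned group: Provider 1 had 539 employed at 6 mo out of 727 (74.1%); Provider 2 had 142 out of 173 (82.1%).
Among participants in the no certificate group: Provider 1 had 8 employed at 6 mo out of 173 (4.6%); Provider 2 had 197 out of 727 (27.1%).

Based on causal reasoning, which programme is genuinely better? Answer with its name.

The qualification attained during the programme-specific comparison favours Provider 2 throughout, but the pooled figures favour Provider 1. The question is whether to condition on qualification attained during the programme.
The distribution of qualification attained during the programme is itself part of what the programme does — it is an intermediate outcome. Holding it fixed would remove that part of the effect; the total effect is the pooled difference.
Pooled: Provider 1 60.8% vs Provider 2 37.7%; Provider 1 is higher overall.

Provider 1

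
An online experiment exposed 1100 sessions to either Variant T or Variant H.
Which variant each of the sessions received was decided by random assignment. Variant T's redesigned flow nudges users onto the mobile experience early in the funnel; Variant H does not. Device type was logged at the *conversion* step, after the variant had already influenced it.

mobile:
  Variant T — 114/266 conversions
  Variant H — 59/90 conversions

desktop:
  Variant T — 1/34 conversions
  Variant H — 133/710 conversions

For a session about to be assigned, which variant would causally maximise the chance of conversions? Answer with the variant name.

Variant T

The stratified and pooled comparisons disagree (Variant H wins within each device type; Variant T wins overall), so the answer turns on the causal role of device type.
Device type is downstream of the variant. One should not condition on a consequence of treatment, so the overall rates are the right comparison.
Pooled: Variant T 38.3% vs Variant H 24.0%; Variant T is higher overall.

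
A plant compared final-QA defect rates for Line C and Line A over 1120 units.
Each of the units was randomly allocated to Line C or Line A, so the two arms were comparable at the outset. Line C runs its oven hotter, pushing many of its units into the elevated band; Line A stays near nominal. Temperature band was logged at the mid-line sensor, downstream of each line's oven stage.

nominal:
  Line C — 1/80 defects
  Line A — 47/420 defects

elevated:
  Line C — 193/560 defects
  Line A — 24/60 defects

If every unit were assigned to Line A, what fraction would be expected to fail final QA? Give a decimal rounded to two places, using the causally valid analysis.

In-process temperature band here is a post-treatment variable shaped by the line; conditioning on it would introduce bias rather than remove it. The overall comparison is the causal one.
So P(outcome | do(Line A)) is just the pooled rate for Line A: 71/480 = 0.148.

0.15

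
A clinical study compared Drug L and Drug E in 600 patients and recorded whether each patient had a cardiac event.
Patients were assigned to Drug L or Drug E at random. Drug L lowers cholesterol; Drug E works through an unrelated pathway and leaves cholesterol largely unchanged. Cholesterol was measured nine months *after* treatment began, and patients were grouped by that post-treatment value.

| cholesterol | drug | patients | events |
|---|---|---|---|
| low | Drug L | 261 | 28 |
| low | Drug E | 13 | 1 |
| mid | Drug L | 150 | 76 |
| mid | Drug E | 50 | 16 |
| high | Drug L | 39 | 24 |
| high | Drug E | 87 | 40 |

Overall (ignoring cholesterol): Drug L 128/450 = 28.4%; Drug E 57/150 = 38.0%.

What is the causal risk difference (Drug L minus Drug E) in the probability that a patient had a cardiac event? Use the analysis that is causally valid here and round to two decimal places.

Within every cholesterol level Drug E has the lower rate, yet pooled Drug L does — Simpson's reversal.
Cholesterol is recorded after the drug and is itself shifted by it — it sits on the causal path from drug to outcome. Conditioning on a mediator would strip out part of the effect we want; the pooled comparison gives the total causal effect.
The causal difference is the pooled difference: 0.284 − 0.380 = -0.096.

-0.10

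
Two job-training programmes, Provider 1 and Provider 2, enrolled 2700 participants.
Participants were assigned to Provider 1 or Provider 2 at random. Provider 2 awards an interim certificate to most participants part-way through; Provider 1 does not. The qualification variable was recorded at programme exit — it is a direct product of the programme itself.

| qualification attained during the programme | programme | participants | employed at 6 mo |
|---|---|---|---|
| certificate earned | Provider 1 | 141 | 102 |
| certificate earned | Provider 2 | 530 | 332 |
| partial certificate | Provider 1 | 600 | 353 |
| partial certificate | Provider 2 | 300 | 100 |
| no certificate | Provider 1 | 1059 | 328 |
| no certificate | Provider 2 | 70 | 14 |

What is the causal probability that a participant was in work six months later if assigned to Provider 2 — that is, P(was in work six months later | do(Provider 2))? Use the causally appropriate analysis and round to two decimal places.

0.50

The qualification attained during the programme-specific comparison favours Provider 1 throughout, but the pooled figures favour Provider 2. The question is whether to condition on qualification attained during the programme.
Qualification attained during the programme is recorded after the programme and is itself shifted by it — it sits on the causal path from programme to outcome. Conditioning on a mediator would strip out part of the effect we want; the pooled comparison gives the total causal effect.
So P(outcome | do(Provider 2)) is just the pooled rate for Provider 2: 446/900 = 0.496.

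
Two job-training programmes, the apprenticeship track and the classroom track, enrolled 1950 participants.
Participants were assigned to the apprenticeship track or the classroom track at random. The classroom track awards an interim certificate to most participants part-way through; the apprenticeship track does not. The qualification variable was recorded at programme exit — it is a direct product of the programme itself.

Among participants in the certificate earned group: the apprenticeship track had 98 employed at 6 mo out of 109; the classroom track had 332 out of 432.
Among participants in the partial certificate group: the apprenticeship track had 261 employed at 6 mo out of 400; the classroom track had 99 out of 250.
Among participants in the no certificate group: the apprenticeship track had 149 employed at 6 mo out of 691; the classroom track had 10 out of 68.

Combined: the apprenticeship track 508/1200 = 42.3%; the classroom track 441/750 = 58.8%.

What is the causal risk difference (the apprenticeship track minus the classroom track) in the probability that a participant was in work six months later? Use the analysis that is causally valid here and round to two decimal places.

-0.16

Qualification attained during the programme is recorded after the programme and is itself shifted by it — it sits on the causal path from programme to outcome. Conditioning on a mediator would strip out part of the effect we want; the pooled comparison gives the total causal effect.
The causal difference is the pooled difference: 0.423 − 0.588 = -0.165.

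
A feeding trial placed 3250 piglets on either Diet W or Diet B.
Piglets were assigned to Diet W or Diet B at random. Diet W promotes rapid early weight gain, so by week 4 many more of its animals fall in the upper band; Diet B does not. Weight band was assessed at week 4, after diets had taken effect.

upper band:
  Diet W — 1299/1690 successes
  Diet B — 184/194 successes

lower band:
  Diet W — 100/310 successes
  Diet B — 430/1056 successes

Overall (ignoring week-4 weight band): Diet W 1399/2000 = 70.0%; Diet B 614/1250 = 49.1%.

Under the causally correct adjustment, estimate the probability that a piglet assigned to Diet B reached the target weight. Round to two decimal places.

The stratified and pooled comparisons disagree (Diet B wins within each week-4 weight band; Diet W wins overall), so the answer turns on the causal role of week-4 weight band.
Because the diet influences week-4 weight band, week-4 weight band is a post-treatment mediator, not a confounder. Stratifying on it would bias the estimate; the causal effect is the crude pooled difference.
So P(outcome | do(Diet B)) is just the pooled rate for Diet B: 614/1250 = 0.491.

0.49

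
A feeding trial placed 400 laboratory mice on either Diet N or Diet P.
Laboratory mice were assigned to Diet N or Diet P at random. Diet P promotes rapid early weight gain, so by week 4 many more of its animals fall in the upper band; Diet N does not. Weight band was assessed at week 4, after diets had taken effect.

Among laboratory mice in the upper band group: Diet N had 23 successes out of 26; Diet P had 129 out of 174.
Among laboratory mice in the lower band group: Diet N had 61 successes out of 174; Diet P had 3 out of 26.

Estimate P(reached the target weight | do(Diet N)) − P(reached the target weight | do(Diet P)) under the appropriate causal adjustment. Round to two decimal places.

Within every week-4 weight band level Diet N has the higher rate, yet pooled Diet P does — Simpson's reversal.
Week-4 weight band lies on the pathway diet → week-4 weight band → outcome, so adjusting for it blocks the indirect effect. For the total causal effect of diet, use the unadjusted pooled rates.
The causal difference is the pooled difference: 0.420 − 0.660 = -0.240.

-0.24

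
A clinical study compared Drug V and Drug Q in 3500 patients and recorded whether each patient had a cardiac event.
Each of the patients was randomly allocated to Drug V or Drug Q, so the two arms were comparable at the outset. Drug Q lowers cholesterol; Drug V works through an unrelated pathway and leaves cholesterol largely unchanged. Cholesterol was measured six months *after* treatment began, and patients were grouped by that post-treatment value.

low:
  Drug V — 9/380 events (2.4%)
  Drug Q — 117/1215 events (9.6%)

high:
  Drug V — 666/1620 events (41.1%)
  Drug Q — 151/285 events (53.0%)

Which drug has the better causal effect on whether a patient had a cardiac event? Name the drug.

Drug Q

Drug V is lower inside every cholesterol stratum but Drug Q is lower in aggregate. Whether to stratify depends on how cholesterol relates to the drug.
Cholesterol lies on the pathway drug → cholesterol → outcome, so adjusting for it blocks the indirect effect. For the total causal effect of drug, use the unadjusted pooled rates.
Pooled: Drug V 33.8% vs Drug Q 17.9%; Drug Q is lower overall.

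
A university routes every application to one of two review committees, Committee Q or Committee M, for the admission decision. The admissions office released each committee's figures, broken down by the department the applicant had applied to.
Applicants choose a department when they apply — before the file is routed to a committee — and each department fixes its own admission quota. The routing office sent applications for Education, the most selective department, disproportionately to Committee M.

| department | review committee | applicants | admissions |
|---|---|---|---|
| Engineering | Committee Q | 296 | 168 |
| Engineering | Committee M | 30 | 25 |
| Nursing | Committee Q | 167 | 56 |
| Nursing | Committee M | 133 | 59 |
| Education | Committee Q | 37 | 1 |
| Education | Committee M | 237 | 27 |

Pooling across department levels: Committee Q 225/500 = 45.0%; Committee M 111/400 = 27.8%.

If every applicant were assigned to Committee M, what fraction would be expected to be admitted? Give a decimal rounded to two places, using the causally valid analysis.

0.48

The stratified and pooled comparisons disagree (Committee M wins within each department; Committee Q wins overall), so the answer turns on the causal role of department.
Since department is a pre-existing factor (not a product of the review committee) and it affects the outcome on its own, it is a confounder. The stratified rates, not the pooled rate, identify the causal effect.
Standardising Committee M to the population department mix: 0.362·25/30 + 0.333·59/133 + 0.304·27/237 = 0.484.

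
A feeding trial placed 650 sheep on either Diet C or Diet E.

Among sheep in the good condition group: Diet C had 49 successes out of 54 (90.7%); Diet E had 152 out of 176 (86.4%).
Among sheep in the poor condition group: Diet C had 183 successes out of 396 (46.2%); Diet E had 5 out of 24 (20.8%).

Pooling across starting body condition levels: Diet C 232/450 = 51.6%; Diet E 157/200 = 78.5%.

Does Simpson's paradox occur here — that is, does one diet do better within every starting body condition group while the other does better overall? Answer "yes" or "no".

Within each starting body condition level (good condition 90.7% vs 86.4%; poor condition 46.2% vs 20.8%), Diet C has the higher rate every time. Pooled: 51.6% vs 78.5% — Diet E has the higher rate overall. The two comparisons disagree.

yes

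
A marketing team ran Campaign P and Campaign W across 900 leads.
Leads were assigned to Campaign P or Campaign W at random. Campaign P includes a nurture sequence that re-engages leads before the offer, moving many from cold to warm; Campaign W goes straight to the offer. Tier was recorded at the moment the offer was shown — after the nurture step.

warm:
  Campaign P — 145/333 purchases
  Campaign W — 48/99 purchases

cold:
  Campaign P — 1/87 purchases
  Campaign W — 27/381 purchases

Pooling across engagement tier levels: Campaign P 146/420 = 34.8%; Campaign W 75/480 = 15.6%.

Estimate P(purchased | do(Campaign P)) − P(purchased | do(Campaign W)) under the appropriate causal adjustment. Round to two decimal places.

+0.19

Within every engagement tier level Campaign W has the higher rate, yet pooled Campaign P does — Simpson's reversal.
Engagement tier is recorded after the campaign and is itself shifted by it — it sits on the causal path from campaign to outcome. Conditioning on a mediator would strip out part of the effect we want; the pooled comparison gives the total causal effect.
The causal difference is the pooled difference: 0.348 − 0.156 = +0.191.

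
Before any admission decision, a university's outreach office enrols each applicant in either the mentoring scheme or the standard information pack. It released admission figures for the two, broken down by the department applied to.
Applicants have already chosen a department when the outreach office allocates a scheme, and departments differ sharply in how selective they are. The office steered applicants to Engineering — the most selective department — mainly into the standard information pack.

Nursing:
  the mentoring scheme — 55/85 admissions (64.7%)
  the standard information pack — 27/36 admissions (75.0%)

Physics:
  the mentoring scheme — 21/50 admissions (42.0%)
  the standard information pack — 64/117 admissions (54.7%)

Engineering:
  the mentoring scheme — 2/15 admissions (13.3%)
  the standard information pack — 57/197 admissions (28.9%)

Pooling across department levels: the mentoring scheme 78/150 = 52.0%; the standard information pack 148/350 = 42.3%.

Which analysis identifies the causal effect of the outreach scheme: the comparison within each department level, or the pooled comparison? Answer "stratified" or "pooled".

the standard information pack is higher inside every department stratum but the mentoring scheme is higher in aggregate. Whether to stratify depends on how department relates to the outreach scheme.
Nothing the outreach scheme does changes department; the imbalance is an allocation artefact. With department also predicting the outcome, the pooled figure is confounded, and the within-stratum comparison is the causal one.
Within each level — Nursing: 64.7% vs 75.0%; Physics: 42.0% vs 54.7%; Engineering: 13.3% vs 28.9% — the standard information pack is higher every time.

stratified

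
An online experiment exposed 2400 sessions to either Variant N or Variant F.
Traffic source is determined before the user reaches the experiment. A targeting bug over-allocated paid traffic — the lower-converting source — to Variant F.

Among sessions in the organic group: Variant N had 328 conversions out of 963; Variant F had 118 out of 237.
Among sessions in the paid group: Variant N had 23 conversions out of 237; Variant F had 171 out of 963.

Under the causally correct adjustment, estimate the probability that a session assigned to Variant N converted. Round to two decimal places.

The stratified and pooled comparisons disagree (Variant F wins within each traffic source; Variant N wins overall), so the answer turns on the causal role of traffic source.
Traffic source differs across variants for reasons unrelated to any effect of the variant itself, and it separately predicts the outcome — a classic confounder. We must compare within traffic source levels.
Standardising Variant N to the population traffic source mix: 0.500·328/963 + 0.500·23/237 = 0.219.

0.22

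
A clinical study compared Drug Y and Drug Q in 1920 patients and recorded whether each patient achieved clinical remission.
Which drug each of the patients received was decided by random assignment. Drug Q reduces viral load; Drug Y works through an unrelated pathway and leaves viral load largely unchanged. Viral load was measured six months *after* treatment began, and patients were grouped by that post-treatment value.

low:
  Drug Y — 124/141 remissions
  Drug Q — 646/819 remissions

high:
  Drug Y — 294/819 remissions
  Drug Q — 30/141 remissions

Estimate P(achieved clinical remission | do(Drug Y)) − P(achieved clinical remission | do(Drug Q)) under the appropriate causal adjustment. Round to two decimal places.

Stratifying would compare drugs among patients the drugs themselves sorted into viral load groups — a form of selection on an intermediate. The unconditioned pooled rates give the total causal effect.
The causal difference is the pooled difference: 0.435 − 0.704 = -0.269.

-0.27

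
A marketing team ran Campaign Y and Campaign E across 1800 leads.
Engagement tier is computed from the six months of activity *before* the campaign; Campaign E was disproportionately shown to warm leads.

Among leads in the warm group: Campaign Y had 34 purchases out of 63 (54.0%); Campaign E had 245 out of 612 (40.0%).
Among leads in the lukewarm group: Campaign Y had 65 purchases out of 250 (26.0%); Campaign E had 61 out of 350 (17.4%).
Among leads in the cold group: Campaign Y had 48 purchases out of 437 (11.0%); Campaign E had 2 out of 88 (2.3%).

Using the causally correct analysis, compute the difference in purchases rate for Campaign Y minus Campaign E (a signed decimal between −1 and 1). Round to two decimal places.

Engagement tier is set before the campaign has any effect — it is not caused by the campaign — and it independently drives the outcome. That makes it a confounder, so the causal comparison is within engagement tier levels.
Adjusting over the population distribution of engagement tier: 0.375·(0.540−0.400) + 0.333·(0.260−0.174) + 0.292·(0.110−0.023) = +0.106.

+0.11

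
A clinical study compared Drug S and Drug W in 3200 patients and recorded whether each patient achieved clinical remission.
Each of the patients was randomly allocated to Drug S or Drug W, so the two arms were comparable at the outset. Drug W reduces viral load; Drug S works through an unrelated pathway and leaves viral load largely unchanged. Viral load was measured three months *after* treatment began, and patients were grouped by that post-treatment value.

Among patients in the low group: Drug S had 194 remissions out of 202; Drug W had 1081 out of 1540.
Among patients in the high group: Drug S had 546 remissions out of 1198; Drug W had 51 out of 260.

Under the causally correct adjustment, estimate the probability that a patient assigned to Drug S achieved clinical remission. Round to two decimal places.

0.53

Viral load is downstream of the drug. One should not condition on a consequence of treatment, so the overall rates are the right comparison.
So P(outcome | do(Drug S)) is just the pooled rate for Drug S: 740/1400 = 0.529.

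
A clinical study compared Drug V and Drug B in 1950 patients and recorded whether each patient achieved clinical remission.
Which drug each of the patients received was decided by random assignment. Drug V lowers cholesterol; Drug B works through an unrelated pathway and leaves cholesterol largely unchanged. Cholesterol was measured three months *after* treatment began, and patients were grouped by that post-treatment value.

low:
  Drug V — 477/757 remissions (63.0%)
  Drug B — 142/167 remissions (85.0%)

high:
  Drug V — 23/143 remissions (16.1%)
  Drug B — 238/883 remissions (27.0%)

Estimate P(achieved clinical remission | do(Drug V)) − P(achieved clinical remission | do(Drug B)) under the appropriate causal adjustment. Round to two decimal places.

The cholesterol-specific comparison favours Drug B throughout, but the pooled figures favour Drug V. The question is whether to condition on cholesterol.
Cholesterol is recorded after the drug and is itself shifted by it — it sits on the causal path from drug to outcome. Conditioning on a mediator would strip out part of the effect we want; the pooled comparison gives the total causal effect.
The causal difference is the pooled difference: 0.556 − 0.362 = +0.194.

+0.19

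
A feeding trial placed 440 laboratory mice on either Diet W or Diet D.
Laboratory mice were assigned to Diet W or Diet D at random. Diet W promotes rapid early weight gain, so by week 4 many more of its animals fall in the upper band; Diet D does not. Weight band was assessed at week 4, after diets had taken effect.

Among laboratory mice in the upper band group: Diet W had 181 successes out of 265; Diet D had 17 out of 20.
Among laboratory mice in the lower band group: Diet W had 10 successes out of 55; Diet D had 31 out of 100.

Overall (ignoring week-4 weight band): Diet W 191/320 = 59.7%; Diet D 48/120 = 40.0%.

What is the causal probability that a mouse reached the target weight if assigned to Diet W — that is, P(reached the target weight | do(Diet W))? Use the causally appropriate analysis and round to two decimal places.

The week-4 weight band-specific comparison favours Diet D throughout, but the pooled figures favour Diet W. The question is whether to condition on week-4 weight band.
Week-4 weight band lies on the pathway diet → week-4 weight band → outcome, so adjusting for it blocks the indirect effect. For the total causal effect of diet, use the unadjusted pooled rates.
So P(outcome | do(Diet W)) is just the pooled rate for Diet W: 191/320 = 0.597.

0.60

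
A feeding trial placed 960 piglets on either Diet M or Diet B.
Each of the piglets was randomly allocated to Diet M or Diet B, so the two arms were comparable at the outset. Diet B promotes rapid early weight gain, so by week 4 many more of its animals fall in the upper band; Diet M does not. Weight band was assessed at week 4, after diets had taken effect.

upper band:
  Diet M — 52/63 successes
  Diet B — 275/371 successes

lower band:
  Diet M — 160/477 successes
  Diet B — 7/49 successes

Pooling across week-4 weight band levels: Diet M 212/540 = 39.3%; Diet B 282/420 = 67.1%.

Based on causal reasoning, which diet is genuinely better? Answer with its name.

Diet B

Diet M is higher inside every week-4 weight band stratum but Diet B is higher in aggregate. Whether to stratify depends on how week-4 weight band relates to the diet.
Week-4 weight band lies on the pathway diet → week-4 weight band → outcome, so adjusting for it blocks the indirect effect. For the total causal effect of diet, use the unadjusted pooled rates.
Pooled: Diet M 39.3% vs Diet B 67.1%; Diet B is higher overall.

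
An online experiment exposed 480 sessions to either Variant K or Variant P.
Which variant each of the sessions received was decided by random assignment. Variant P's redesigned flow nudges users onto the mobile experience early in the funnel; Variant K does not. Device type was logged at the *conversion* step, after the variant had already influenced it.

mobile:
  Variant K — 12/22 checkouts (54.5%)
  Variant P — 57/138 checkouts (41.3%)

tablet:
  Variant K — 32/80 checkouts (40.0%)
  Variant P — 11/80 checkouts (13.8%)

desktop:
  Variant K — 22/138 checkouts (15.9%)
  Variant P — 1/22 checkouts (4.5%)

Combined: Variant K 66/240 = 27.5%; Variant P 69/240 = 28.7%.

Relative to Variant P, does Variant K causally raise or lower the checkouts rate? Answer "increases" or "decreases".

Stratifying would compare variants among sessions the variants themselves sorted into device type groups — a form of selection on an intermediate. The unconditioned pooled rates give the total causal effect.
Pooled: Variant K 27.5% vs Variant P 28.7%; Variant P is higher overall.

decreases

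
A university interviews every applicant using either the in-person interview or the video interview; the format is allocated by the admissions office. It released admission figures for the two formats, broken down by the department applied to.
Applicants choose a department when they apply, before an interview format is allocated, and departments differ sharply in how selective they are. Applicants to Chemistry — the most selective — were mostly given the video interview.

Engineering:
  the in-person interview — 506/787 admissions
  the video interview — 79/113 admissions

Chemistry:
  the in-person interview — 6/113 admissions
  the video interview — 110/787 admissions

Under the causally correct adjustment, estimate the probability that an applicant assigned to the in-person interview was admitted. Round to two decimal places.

The imbalance in department arose from how applicants were allocated, not from anything the interview format did; and department independently affects the outcome. The pooled gap is confounded — condition on department.
Standardising the in-person interview to the population department mix: 0.500·506/787 + 0.500·6/113 = 0.348.

0.35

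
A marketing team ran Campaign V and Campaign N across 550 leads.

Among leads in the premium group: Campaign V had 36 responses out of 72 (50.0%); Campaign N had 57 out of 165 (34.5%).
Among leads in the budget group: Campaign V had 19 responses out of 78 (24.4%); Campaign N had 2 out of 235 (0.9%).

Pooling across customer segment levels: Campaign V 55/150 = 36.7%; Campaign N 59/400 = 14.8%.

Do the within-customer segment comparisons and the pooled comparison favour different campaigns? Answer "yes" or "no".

Within each customer segment level (premium 50.0% vs 34.5%; budget 24.4% vs 0.9%), Campaign V has the higher rate every time. Pooled: 36.7% vs 14.8% — Campaign V has the higher rate overall. They agree.

no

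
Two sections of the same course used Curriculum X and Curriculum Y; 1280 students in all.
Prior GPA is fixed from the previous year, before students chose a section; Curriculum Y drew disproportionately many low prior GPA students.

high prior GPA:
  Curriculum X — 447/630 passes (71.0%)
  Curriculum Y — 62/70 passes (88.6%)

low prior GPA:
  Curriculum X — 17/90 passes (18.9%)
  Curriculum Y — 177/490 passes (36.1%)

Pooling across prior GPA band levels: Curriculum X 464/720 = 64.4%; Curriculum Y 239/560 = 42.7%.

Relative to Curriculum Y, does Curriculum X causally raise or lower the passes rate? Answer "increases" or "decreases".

Within every prior GPA band level Curriculum Y has the higher rate, yet pooled Curriculum X does — Simpson's reversal.
Since prior GPA band is a pre-existing factor (not a product of the teaching method) and it affects the outcome on its own, it is a confounder. The stratified rates, not the pooled rate, identify the causal effect.
Within each level — high prior GPA: 71.0% vs 88.6%; low prior GPA: 18.9% vs 36.1% — Curriculum Y is higher every time.

decreases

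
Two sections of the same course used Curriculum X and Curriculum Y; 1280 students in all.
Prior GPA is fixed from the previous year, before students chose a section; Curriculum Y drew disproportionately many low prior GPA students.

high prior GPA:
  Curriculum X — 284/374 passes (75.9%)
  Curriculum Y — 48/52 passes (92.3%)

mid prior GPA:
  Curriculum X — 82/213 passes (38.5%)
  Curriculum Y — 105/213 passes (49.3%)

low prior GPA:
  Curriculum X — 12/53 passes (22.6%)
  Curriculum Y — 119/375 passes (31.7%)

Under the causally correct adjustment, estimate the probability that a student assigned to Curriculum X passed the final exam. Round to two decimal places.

0.46

Here prior GPA band is a common cause — it drives both which teaching method a case falls under and the outcome. The crude comparison mixes populations; the stratum-specific rates are the causally relevant ones.
Standardising Curriculum X to the population prior GPA band mix: 0.333·284/374 + 0.333·82/213 + 0.334·12/53 = 0.457.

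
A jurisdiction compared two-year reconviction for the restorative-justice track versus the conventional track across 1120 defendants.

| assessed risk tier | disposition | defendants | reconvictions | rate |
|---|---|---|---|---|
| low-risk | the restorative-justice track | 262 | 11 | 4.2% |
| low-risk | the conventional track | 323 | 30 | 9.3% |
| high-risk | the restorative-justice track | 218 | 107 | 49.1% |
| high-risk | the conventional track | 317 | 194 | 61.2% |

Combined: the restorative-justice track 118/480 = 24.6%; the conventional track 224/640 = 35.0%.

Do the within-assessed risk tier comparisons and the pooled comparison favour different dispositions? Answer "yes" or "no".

Within each assessed risk tier level (low-risk 4.2% vs 9.3%; high-risk 49.1% vs 61.2%), the restorative-justice track has the lower rate every time. Pooled: 24.6% vs 35.0% — the restorative-justice track has the lower rate overall. They agree.

no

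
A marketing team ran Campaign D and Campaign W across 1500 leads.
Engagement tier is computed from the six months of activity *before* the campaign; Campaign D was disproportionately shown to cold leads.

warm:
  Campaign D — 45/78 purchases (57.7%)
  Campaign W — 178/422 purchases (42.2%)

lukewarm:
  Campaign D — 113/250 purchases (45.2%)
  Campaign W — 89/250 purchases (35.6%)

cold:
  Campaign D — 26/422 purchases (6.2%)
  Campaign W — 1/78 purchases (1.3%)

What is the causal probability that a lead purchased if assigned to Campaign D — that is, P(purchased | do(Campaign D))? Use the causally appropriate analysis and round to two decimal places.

The imbalance in engagement tier arose from how leads were allocated, not from anything the campaign did; and engagement tier independently affects the outcome. The pooled gap is confounded — condition on engagement tier.
Standardising Campaign D to the population engagement tier mix: 0.333·45/78 + 0.333·113/250 + 0.333·26/422 = 0.364.

0.36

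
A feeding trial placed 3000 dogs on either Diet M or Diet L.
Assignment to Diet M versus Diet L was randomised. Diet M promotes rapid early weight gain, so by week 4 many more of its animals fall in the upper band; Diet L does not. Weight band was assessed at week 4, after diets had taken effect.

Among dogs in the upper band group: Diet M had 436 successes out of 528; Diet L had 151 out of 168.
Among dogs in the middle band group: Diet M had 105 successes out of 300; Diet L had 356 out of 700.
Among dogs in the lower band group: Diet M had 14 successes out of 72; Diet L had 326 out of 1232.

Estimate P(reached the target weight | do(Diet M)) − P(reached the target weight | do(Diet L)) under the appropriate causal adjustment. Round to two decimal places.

+0.22

Because the diet influences week-4 weight band, week-4 weight band is a post-treatment mediator, not a confounder. Stratifying on it would bias the estimate; the causal effect is the crude pooled difference.
The causal difference is the pooled difference: 0.617 − 0.397 = +0.220.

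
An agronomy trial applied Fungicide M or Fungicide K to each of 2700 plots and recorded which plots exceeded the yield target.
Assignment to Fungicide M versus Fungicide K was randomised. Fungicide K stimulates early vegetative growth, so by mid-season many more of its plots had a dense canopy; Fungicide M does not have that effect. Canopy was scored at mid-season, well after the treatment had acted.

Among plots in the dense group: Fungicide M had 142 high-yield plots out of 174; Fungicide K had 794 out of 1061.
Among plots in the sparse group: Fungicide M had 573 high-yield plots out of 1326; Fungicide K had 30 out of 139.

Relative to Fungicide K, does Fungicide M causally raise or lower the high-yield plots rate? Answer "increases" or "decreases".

Fungicide M is higher inside every mid-season canopy stratum but Fungicide K is higher in aggregate. Whether to stratify depends on how mid-season canopy relates to the fungicide.
Stratifying would compare fungicides among plots the fungicides themselves sorted into mid-season canopy groups — a form of selection on an intermediate. The unconditioned pooled rates give the total causal effect.
Pooled: Fungicide M 47.7% vs Fungicide K 68.7%; Fungicide K is higher overall.

decreases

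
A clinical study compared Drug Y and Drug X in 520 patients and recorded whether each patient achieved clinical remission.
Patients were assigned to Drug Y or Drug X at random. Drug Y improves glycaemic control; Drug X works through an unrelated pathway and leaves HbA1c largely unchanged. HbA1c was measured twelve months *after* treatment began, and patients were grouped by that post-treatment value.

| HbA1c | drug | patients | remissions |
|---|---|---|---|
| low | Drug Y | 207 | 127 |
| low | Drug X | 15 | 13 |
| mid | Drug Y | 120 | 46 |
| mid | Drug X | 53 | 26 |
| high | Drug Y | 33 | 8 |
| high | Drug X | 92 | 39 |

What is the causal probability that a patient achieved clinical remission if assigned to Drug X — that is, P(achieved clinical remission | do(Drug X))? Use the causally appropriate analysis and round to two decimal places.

0.49

The stratified and pooled comparisons disagree (Drug X wins within each HbA1c; Drug Y wins overall), so the answer turns on the causal role of HbA1c.
HbA1c is recorded after the drug and is itself shifted by it — it sits on the causal path from drug to outcome. Conditioning on a mediator would strip out part of the effect we want; the pooled comparison gives the total causal effect.
So P(outcome | do(Drug X)) is just the pooled rate for Drug X: 78/160 = 0.487.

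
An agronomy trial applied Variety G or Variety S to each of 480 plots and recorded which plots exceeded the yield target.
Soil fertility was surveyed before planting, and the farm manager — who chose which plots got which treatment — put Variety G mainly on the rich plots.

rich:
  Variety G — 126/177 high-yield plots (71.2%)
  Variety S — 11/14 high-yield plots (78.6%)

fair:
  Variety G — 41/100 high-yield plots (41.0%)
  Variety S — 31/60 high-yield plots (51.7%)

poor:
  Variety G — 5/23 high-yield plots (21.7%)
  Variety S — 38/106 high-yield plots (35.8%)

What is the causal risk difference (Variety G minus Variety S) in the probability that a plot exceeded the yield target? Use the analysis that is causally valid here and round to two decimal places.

-0.10

The stratified and pooled comparisons disagree (Variety S wins within each soil fertility; Variety G wins overall), so the answer turns on the causal role of soil fertility.
Soil fertility differs across varietys for reasons unrelated to any effect of the variety itself, and it separately predicts the outcome — a classic confounder. We must compare within soil fertility levels.
Adjusting over the population distribution of soil fertility: 0.398·(0.712−0.786) + 0.333·(0.410−0.517) + 0.269·(0.217−0.358) = -0.103.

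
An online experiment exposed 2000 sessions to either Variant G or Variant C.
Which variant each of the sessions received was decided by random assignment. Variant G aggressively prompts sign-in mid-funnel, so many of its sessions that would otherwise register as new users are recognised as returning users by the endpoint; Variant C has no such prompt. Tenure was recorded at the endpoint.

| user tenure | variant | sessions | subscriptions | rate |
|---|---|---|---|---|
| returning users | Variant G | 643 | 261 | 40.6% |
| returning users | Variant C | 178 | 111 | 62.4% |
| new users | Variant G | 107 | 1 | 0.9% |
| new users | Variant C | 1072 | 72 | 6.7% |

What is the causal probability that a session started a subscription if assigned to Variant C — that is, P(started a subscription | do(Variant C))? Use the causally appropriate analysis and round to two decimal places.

User tenure is downstream of the variant. One should not condition on a consequence of treatment, so the overall rates are the right comparison.
So P(outcome | do(Variant C)) is just the pooled rate for Variant C: 183/1250 = 0.146.

0.15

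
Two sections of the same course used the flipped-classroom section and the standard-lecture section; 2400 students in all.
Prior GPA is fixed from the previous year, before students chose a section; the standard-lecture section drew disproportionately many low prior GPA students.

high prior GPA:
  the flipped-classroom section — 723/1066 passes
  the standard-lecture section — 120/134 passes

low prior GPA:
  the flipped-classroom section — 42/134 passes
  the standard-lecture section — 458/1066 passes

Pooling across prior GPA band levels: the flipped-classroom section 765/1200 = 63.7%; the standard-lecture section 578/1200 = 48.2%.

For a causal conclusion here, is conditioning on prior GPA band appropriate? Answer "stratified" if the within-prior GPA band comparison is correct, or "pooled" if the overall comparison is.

The stratified and pooled comparisons disagree (the standard-lecture section wins within each prior GPA band; the flipped-classroom section wins overall), so the answer turns on the causal role of prior GPA band.
Prior GPA band differs across teaching methods for reasons unrelated to any effect of the teaching method itself, and it separately predicts the outcome — a classic confounder. We must compare within prior GPA band levels.
Within each level — high prior GPA: 67.8% vs 89.6%; low prior GPA: 31.3% vs 43.0% — the standard-lecture section is higher every time.

stratified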